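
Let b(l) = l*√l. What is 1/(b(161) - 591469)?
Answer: -591469/349831404680 - 161*√161/349831404680 ≈ -1.6966e-6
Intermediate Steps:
b(l) = l^(3/2)
1/(b(161) - 591469) = 1/(161^(3/2) - 591469) = 1/(161*√161 - 591469) = 1/(-591469 + 161*√161)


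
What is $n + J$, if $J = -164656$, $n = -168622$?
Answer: $-333278$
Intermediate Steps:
$n + J = -168622 - 164656 = -333278$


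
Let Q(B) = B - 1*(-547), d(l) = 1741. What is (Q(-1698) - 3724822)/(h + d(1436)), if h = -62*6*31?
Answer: 3725973/9791 ≈ 380.55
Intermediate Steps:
Q(B) = 547 + B (Q(B) = B + 547 = 547 + B)
h = -11532 (h = -372*31 = -11532)
(Q(-1698) - 3724822)/(h + d(1436)) = ((547 - 1698) - 3724822)/(-11532 + 1741) = (-1151 - 3724822)/(-9791) = -3725973*(-1/9791) = 3725973/9791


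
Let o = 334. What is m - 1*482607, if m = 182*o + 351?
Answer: -421468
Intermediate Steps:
m = 61139 (m = 182*334 + 351 = 60788 + 351 = 61139)
m - 1*482607 = 61139 - 1*482607 = 61139 - 482607 = -421468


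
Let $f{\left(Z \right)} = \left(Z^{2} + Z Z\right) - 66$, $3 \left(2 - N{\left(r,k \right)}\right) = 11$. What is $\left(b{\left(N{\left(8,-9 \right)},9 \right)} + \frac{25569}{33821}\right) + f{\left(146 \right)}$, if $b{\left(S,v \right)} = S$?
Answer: $\frac{4318781660}{101463} \approx 42565.0$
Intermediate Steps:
$N{\left(r,k \right)} = - \frac{5}{3}$ ($N{\left(r,k \right)} = 2 - \frac{11}{3} = - \frac{5}{3}$)
$f{\left(Z \right)} = -66 + 2 Z^{2}$ ($f{\left(Z \right)} = \left(Z^{2} + Z^{2}\right) - 66 = 2 Z^{2} - 66 = -66 + 2 Z^{2}$)
$\left(b{\left(N{\left(8,-9 \right)},9 \right)} + \frac{25569}{33821}\right) + f{\left(146 \right)} = \left(- \frac{5}{3} + \frac{25569}{33821}\right) - \left(66 - 2 \cdot 146^{2}\right) = \left(- \frac{5}{3} + 25569 \cdot \frac{1}{33821}\right) + \left(-66 + 2 \cdot 21316\right) = \left(- \frac{5}{3} + \frac{25569}{33821}\right) + \left(-66 + 42632\right) = - \frac{92398}{101463} + 42566 = \frac{4318781660}{101463}$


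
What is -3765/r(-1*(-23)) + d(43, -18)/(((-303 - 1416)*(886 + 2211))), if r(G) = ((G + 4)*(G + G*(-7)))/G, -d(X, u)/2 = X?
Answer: 742366901/31942458 ≈ 23.241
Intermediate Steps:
d(X, u) = -2*X
r(G) = -24 - 6*G (r(G) = ((4 + G)*(G - 7*G))/G = ((4 + G)*(-6*G))/G = (-6*G*(4 + G))/G = -24 - 6*G)
-3765/r(-1*(-23)) + d(43, -18)/(((-303 - 1416)*(886 + 2211))) = -3765/(-24 - (-6)*(-23)) + (-2*43)/(((-303 - 1416)*(886 + 2211))) = -3765/(-24 - 6*23) - 86/((-1719*3097)) = -3765/(-24 - 138) - 86/(-5323743) = -3765/(-162) - 86*(-1/5323743) = -3765*(-1/162) + 86/5323743 = 1255/54 + 86/5323743 = 742366901/31942458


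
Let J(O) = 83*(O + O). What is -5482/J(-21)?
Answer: 2741/1743 ≈ 1.5726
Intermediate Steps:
J(O) = 166*O (J(O) = 83*(2*O) = 166*O)
-5482/J(-21) = -5482/(166*(-21)) = -5482/(-3486) = -5482*(-1/3486) = 2741/1743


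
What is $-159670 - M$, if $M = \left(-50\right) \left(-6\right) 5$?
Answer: $-161170$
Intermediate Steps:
$M = 1500$ ($M = 300 \cdot 5 = 1500$)
$-159670 - M = -159670 - 1500 = -161170$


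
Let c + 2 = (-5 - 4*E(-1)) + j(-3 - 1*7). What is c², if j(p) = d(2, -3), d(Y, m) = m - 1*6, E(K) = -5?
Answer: 16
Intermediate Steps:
d(Y, m) = -6 + m (d(Y, m) = m - 6 = -6 + m)
j(p) = -9 (j(p) = -6 - 3 = -9)
c = 4 (c = -2 + ((-5 - 4*(-5)) - 9) = -2 + ((-5 + 20) - 9) = -2 + (15 - 9) = -2 + 6 = 4)
c² = 4² = 16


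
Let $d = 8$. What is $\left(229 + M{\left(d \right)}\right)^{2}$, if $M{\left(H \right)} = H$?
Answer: $56169$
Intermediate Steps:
$\left(229 + M{\left(d \right)}\right)^{2} = \left(229 + 8\right)^{2} = 237^{2} = 56169$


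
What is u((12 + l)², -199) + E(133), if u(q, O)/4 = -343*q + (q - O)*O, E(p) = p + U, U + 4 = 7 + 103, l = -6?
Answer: -236213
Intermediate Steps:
U = 106 (U = -4 + (7 + 103) = -4 + 110 = 106)
E(p) = 106 + p (E(p) = p + 106 = 106 + p)
u(q, O) = -1372*q + 4*O*(q - O) (u(q, O) = 4*(-343*q + (q - O)*O) = 4*(-343*q + O*(q - O)) = -1372*q + 4*O*(q - O))
u((12 + l)², -199) + E(133) = (-1372*(12 - 6)² - 4*(-199)² + 4*(-199)*(12 - 6)²) + (106 + 133) = (-1372*6² - 4*39601 + 4*(-199)*6²) + 239 = (-1372*36 - 158404 + 4*(-199)*36) + 239 = (-49392 - 158404 - 28656) + 239 = -236452 + 239 = -236213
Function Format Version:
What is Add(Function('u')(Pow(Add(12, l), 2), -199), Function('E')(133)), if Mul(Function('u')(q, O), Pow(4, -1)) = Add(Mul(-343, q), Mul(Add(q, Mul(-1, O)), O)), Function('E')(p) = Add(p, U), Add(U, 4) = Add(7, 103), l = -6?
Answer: -236213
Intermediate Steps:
U = 106 (U = Add(-4, Add(7, 103)) = Add(-4, 110) = 106)
Function('E')(p) = Add(106, p) (Function('E')(p) = Add(p, 106) = Add(106, p))
Function('u')(q, O) = Add(Mul(-1372, q), Mul(4, O, Add(q, Mul(-1, O)))) (Function('u')(q, O) = Mul(4, Add(Mul(-343, q), Mul(Add(q, Mul(-1, O)), O))) = Mul(4, Add(Mul(-343, q), Mul(O, Add(q, Mul(-1, O))))) = Add(Mul(-1372, q), Mul(4, O, Add(q, Mul(-1, O)))))
Add(Function('u')(Pow(Add(12, l), 2), -199), Function('E')(133)) = Add(Add(Mul(-1372, Pow(Add(12, -6), 2)), Mul(-4, Pow(-199, 2)), Mul(4, -199, Pow(Add(12, -6), 2))), Add(106, 133)) = Add(Add(Mul(-1372, Pow(6, 2)), Mul(-4, 39601), Mul(4, -199, Pow(6, 2))), 239) = Add(Add(Mul(-1372, 36), -158404, Mul(4, -199, 36)), 239) = Add(Add(-49392, -158404, -28656), 239) = Add(-236452, 239) = -236213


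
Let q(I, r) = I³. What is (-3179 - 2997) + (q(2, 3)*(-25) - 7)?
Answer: -6383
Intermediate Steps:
(-3179 - 2997) + (q(2, 3)*(-25) - 7) = (-3179 - 2997) + (2³*(-25) - 7) = -6176 + (8*(-25) - 7) = -6176 + (-200 - 7) = -6176 - 207 = -6383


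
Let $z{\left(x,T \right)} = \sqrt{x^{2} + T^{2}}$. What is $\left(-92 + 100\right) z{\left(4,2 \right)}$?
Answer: $16 \sqrt{5} \approx 35.777$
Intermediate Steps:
$z{\left(x,T \right)} = \sqrt{T^{2} + x^{2}}$
$\left(-92 + 100\right) z{\left(4,2 \right)} = \left(-92 + 100\right) \sqrt{2^{2} + 4^{2}} = 8 \sqrt{4 + 16} = 8 \sqrt{20} = 8 \cdot 2 \sqrt{5} = 16 \sqrt{5}$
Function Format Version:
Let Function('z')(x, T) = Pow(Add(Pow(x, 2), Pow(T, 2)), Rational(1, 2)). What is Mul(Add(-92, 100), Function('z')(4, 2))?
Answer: Mul(16, Pow(5, Rational(1, 2))) ≈ 35.777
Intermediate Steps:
Function('z')(x, T) = Pow(Add(Pow(T, 2), Pow(x, 2)), Rational(1, 2))
Mul(Add(-92, 100), Function('z')(4, 2)) = Mul(Add(-92, 100), Pow(Add(Pow(2, 2), Pow(4, 2)), Rational(1, 2))) = Mul(8, Pow(Add(4, 16), Rational(1, 2))) = Mul(8, Pow(20, Rational(1, 2))) = Mul(8, Mul(2, Pow(5, Rational(1, 2)))) = Mul(16, Pow(5, Rational(1, 2)))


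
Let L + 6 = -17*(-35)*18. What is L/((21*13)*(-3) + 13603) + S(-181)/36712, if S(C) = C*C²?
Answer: -4713302731/29332888 ≈ -160.68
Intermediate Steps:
S(C) = C³
L = 10704 (L = -6 - 17*(-35)*18 = -6 + 595*18 = -6 + 10710 = 10704)
L/((21*13)*(-3) + 13603) + S(-181)/36712 = 10704/((21*13)*(-3) + 13603) + (-181)³/36712 = 10704/(273*(-3) + 13603) - 5929741*1/36712 = 10704/(-819 + 13603) - 5929741/36712 = 10704/12784 - 5929741/36712 = 10704*(1/12784) - 5929741/36712 = 669/799 - 5929741/36712 = -4713302731/29332888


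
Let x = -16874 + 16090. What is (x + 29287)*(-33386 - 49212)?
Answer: -2354290794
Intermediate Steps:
x = -784
(x + 29287)*(-33386 - 49212) = (-784 + 29287)*(-33386 - 49212) = 28503*(-82598) = -2354290794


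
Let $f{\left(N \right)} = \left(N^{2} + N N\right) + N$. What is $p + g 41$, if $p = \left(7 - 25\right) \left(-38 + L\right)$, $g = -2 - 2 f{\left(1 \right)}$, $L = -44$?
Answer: $1148$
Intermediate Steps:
$f{\left(N \right)} = N + 2 N^{2}$ ($f{\left(N \right)} = \left(N^{2} + N^{2}\right) + N = 2 N^{2} + N = N + 2 N^{2}$)
$g = -8$ ($g = -2 - 2 \cdot 1 \left(1 + 2 \cdot 1\right) = -2 - 2 \cdot 1 \left(1 + 2\right) = -2 - 2 \cdot 1 \cdot 3 = -2 - 6 = -8$)
$p = 1476$ ($p = \left(7 - 25\right) \left(-38 - 44\right) = \left(-18\right) \left(-82\right) = 1476$)
$p + g 41 = 1476 - 328 = 1148$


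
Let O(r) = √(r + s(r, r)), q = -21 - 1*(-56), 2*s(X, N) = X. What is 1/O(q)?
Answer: √210/105 ≈ 0.13801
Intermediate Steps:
s(X, N) = X/2
q = 35 (q = -21 + 56 = 35)
O(r) = √6*√r/2 (O(r) = √(r + r/2) = √(3*r/2) = √6*√r/2)
1/O(q) = 1/(√6*√35/2) = 1/(√210/2) = √210/105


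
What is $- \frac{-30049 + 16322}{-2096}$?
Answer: $- \frac{13727}{2096} \approx -6.5491$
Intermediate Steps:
$- \frac{-30049 + 16322}{-2096} = - \frac{\left(-13727\right) \left(-1\right)}{2096} = \left(-1\right) \frac{13727}{2096} = - \frac{13727}{2096}$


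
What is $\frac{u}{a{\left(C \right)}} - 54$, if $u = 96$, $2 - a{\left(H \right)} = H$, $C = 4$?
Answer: $-102$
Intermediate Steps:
$a{\left(H \right)} = 2 - H$
$\frac{u}{a{\left(C \right)}} - 54 = \frac{1}{2 - 4} \cdot 96 - 54 = \frac{1}{-2} \cdot 96 - 54 = \left(- \frac{1}{2}\right) 96 - 54 = -48 - 54 = -102$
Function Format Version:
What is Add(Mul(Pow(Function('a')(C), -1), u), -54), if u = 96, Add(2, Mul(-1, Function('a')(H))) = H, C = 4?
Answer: -102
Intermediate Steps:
Function('a')(H) = Add(2, Mul(-1, H))
Add(Mul(Pow(Function('a')(C), -1), u), -54) = Add(Mul(Pow(Add(2, Mul(-1, 4)), -1), 96), -54) = Add(Mul(Pow(Add(2, -4), -1), 96), -54) = Add(Mul(Pow(-2, -1), 96), -54) = Add(Mul(Rational(-1, 2), 96), -54) = Add(-48, -54) = -102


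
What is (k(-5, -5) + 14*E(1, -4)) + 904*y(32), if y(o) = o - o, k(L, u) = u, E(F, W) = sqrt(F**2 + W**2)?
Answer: -5 + 14*sqrt(17) ≈ 52.724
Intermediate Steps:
y(o) = 0
(k(-5, -5) + 14*E(1, -4)) + 904*y(32) = (-5 + 14*sqrt(1**2 + (-4)**2)) + 904*0 = (-5 + 14*sqrt(1 + 16)) + 0 = (-5 + 14*sqrt(17)) + 0 = -5 + 14*sqrt(17)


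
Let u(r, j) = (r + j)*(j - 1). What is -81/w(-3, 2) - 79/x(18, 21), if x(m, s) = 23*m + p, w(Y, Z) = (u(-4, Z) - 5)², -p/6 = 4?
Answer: -35461/19110 ≈ -1.8556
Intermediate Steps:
u(r, j) = (-1 + j)*(j + r) (u(r, j) = (j + r)*(-1 + j) = (-1 + j)*(j + r))
p = -24 (p = -6*4 = -24)
w(Y, Z) = (-1 + Z² - 5*Z)² (w(Y, Z) = ((Z² - Z - 1*(-4) + Z*(-4)) - 5)² = ((Z² - Z + 4 - 4*Z) - 5)² = ((4 + Z² - 5*Z) - 5)² = (-1 + Z² - 5*Z)²)
x(m, s) = -24 + 23*m (x(m, s) = 23*m - 24 = -24 + 23*m)
-81/w(-3, 2) - 79/x(18, 21) = -81/(-1 + 2² - 5*2)² - 79/(-24 + 23*18) = -81/(-1 + 4 - 10)² - 79/(-24 + 414) = -81/((-7)²) - 79/390 = -81/49 - 79*1/390 = -81*1/49 - 79/390 = -81/49 - 79/390 = -35461/19110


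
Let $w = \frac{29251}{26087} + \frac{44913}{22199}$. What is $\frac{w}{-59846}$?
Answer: $- \frac{910494190}{17328568280899} \approx -5.2543 \cdot 10^{-5}$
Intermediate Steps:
$w = \frac{1820988380}{579105313}$ ($w = 29251 \cdot \frac{1}{26087} + 44913 \cdot \frac{1}{22199} = \frac{29251}{26087} + \frac{44913}{22199} = \frac{1820988380}{579105313} \approx 3.1445$)
$\frac{w}{-59846} = \frac{1820988380}{579105313 \left(-59846\right)} = \frac{1820988380}{579105313} \left(- \frac{1}{59846}\right) = - \frac{910494190}{17328568280899}$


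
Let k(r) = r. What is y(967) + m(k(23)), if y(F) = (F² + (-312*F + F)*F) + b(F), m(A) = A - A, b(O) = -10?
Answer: -289877600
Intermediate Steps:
m(A) = 0
y(F) = -10 - 310*F² (y(F) = (F² + (-312*F + F)*F) - 10 = (F² + (-311*F)*F) - 10 = (F² - 311*F²) - 10 = -310*F² - 10 = -10 - 310*F²)
y(967) + m(k(23)) = (-10 - 310*967²) + 0 = (-10 - 310*935089) + 0 = (-10 - 289877590) + 0 = -289877600 + 0 = -289877600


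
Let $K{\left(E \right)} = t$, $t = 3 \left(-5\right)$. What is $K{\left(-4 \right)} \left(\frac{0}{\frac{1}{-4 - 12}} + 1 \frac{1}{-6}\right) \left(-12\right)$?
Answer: $-30$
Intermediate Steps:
$t = -15$
$K{\left(E \right)} = -15$
$K{\left(-4 \right)} \left(\frac{0}{\frac{1}{-4 - 12}} + 1 \frac{1}{-6}\right) \left(-12\right) = - 15 \left(\frac{0}{\frac{1}{-4 - 12}} + 1 \frac{1}{-6}\right) \left(-12\right) = - 15 \left(\frac{0}{\frac{1}{-16}} + 1 \left(- \frac{1}{6}\right)\right) \left(-12\right) = - 15 \left(\frac{0}{- \frac{1}{16}} - \frac{1}{6}\right) \left(-12\right) = - 15 \left(0 \left(-16\right) - \frac{1}{6}\right) \left(-12\right) = - 15 \left(0 - \frac{1}{6}\right) \left(-12\right) = \left(-15\right) \left(- \frac{1}{6}\right) \left(-12\right) = \frac{5}{2} \left(-12\right) = -30$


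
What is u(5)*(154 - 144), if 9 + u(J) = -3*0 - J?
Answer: -140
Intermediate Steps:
u(J) = -9 - J (u(J) = -9 + (-3*0 - J) = -9 + (0 - J) = -9 - J)
u(5)*(154 - 144) = (-9 - 1*5)*(154 - 144) = (-9 - 5)*10 = -14*10 = -140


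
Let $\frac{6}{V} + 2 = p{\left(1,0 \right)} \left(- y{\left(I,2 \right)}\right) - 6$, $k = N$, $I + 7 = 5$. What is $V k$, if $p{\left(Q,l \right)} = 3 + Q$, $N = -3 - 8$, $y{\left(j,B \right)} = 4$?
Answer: $\frac{11}{4} \approx 2.75$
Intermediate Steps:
$I = -2$ ($I = -7 + 5 = -2$)
$N = -11$ ($N = -3 - 8 = -11$)
$k = -11$
$V = - \frac{1}{4}$ ($V = \frac{6}{-2 + \left(\left(3 + 1\right) \left(\left(-1\right) 4\right) - 6\right)} = \frac{6}{-2 + \left(4 \left(-4\right) - 6\right)} = \frac{6}{-2 - 22} = \frac{6}{-24} = 6 \left(- \frac{1}{24}\right) = - \frac{1}{4} \approx -0.25$)
$V k = \left(- \frac{1}{4}\right) \left(-11\right) = \frac{11}{4}$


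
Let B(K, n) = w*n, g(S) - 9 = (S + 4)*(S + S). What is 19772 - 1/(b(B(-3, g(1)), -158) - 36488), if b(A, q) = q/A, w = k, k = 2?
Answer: 13708935991/693351 ≈ 19772.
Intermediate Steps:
g(S) = 9 + 2*S*(4 + S) (g(S) = 9 + (S + 4)*(S + S) = 9 + (4 + S)*(2*S) = 9 + 2*S*(4 + S))
w = 2
B(K, n) = 2*n
19772 - 1/(b(B(-3, g(1)), -158) - 36488) = 19772 - 1/(-158*1/(2*(9 + 2*1² + 8*1)) - 36488) = 19772 - 1/(-158*1/(2*(9 + 2*1 + 8)) - 36488) = 19772 - 1/(-158*1/(2*(9 + 2 + 8)) - 36488) = 19772 - 1/(-158/(2*19) - 36488) = 19772 - 1/(-158/38 - 36488) = 19772 - 1/(-158*1/38 - 36488) = 19772 - 1/(-79/19 - 36488) = 19772 - 1/(-693351/19) = 19772 - 1*(-19/693351) = 19772 + 19/693351 = 13708935991/693351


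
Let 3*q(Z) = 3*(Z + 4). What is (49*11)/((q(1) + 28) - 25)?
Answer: 539/8 ≈ 67.375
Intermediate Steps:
q(Z) = 4 + Z (q(Z) = (3*(Z + 4))/3 = (3*(4 + Z))/3 = (12 + 3*Z)/3 = 4 + Z)
(49*11)/((q(1) + 28) - 25) = (49*11)/(((4 + 1) + 28) - 25) = 539/((5 + 28) - 25) = 539/(33 - 25) = 539/8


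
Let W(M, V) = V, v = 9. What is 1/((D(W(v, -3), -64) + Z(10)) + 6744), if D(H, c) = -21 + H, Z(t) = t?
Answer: 1/6730 ≈ 0.00014859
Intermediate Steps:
1/((D(W(v, -3), -64) + Z(10)) + 6744) = 1/(((-21 - 3) + 10) + 6744) = 1/((-24 + 10) + 6744) = 1/(-14 + 6744) = 1/6730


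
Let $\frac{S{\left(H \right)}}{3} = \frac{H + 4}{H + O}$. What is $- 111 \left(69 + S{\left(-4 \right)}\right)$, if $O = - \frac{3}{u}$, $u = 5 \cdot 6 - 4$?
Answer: $-7659$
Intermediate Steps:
$u = 26$ ($u = 30 - 4 = 26$)
$O = - \frac{3}{26} \approx -0.11538$
$S{\left(H \right)} = \frac{3 \left(4 + H\right)}{- \frac{3}{26} + H}$ ($S{\left(H \right)} = 3 \frac{H + 4}{H - \frac{3}{26}} = 3 \frac{4 + H}{- \frac{3}{26} + H} = \frac{3 \left(4 + H\right)}{- \frac{3}{26} + H}$)
$- 111 \left(69 + S{\left(-4 \right)}\right) = - 111 \left(69 + \frac{78 \left(4 - 4\right)}{-3 + 26 \left(-4\right)}\right) = - 111 \left(69 + 78 \frac{1}{-3 - 104} \cdot 0\right) = - 111 \left(69 + 78 \frac{1}{-107} \cdot 0\right) = - 111 \left(69 + 78 \left(- \frac{1}{107}\right) 0\right) = - 111 \left(69 + 0\right) = \left(-111\right) 69 = -7659$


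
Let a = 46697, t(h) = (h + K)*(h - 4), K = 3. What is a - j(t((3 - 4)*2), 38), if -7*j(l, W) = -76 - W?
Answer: 326765/7 ≈ 46681.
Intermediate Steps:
t(h) = (-4 + h)*(3 + h) (t(h) = (h + 3)*(h - 4) = (3 + h)*(-4 + h) = (-4 + h)*(3 + h))
j(l, W) = 76/7 + W/7 (j(l, W) = -(-76 - W)/7 = 76/7 + W/7)
a - j(t((3 - 4)*2), 38) = 46697 - (76/7 + (⅐)*38) = 46697 - (76/7 + 38/7) = 46697 - 1*114/7 = 46697 - 114/7 = 326765/7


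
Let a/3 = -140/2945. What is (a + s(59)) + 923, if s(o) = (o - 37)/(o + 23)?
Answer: 22292562/24149 ≈ 923.13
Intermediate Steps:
s(o) = (-37 + o)/(23 + o)
a = -84/589 (a = 3*(-140/2945) = 3*(-140*1/2945) = 3*(-28/589) = -84/589 ≈ -0.14261)
(a + s(59)) + 923 = (-84/589 + (-37 + 59)/(23 + 59)) + 923 = (-84/589 + 22/82) + 923 = (-84/589 + (1/82)*22) + 923 = (-84/589 + 11/41) + 923 = 3035/24149 + 923 = 22292562/24149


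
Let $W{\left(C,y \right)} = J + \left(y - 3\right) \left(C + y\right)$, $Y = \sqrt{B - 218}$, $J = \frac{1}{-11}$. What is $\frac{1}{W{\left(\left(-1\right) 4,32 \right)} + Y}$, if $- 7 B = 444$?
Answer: $\frac{687687}{558577697} - \frac{121 i \sqrt{13790}}{558577697} \approx 0.0012311 - 2.5438 \cdot 10^{-5} i$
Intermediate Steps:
$B = - \frac{444}{7}$ ($B = \left(- \frac{1}{7}\right) 444 = - \frac{444}{7} \approx -63.429$)
$J = - \frac{1}{11} \approx -0.090909$
$Y = \frac{i \sqrt{13790}}{7}$ ($Y = \sqrt{- \frac{444}{7} - 218} = \sqrt{- \frac{1970}{7}} = \frac{i \sqrt{13790}}{7} \approx 16.776 i$)
$W{\left(C,y \right)} = - \frac{1}{11} + \left(-3 + y\right) \left(C + y\right)$ ($W{\left(C,y \right)} = - \frac{1}{11} + \left(y - 3\right) \left(C + y\right) = - \frac{1}{11} + \left(-3 + y\right) \left(C + y\right)$)
$\frac{1}{W{\left(\left(-1\right) 4,32 \right)} + Y} = \frac{1}{\left(- \frac{1}{11} + 32^{2} - 3 \left(\left(-1\right) 4\right) - 96 + \left(-1\right) 4 \cdot 32\right) + \frac{i \sqrt{13790}}{7}} = \frac{1}{\left(- \frac{1}{11} + 1024 - -12 - 96 - 128\right) + \frac{i \sqrt{13790}}{7}} = \frac{1}{\left(- \frac{1}{11} + 1024 + 12 - 96 - 128\right) + \frac{i \sqrt{13790}}{7}} = \frac{1}{\frac{8931}{11} + \frac{i \sqrt{13790}}{7}}$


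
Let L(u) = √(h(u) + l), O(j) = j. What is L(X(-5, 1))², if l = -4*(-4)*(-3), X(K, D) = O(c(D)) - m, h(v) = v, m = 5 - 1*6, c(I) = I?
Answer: -46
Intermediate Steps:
m = -1 (m = 5 - 6 = -1)
X(K, D) = 1 + D (X(K, D) = D - 1*(-1) = D + 1 = 1 + D)
l = -48 (l = 16*(-3) = -48)
L(u) = √(-48 + u) (L(u) = √(u - 48) = √(-48 + u))
L(X(-5, 1))² = (√(-48 + (1 + 1)))² = (√(-48 + 2))² = (√(-46))² = (I*√46)² = -46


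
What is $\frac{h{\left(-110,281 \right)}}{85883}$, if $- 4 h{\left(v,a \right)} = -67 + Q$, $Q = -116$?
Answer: $\frac{183}{343532} \approx 0.0005327$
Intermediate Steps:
$h{\left(v,a \right)} = \frac{183}{4}$ ($h{\left(v,a \right)} = - \frac{-67 - 116}{4} = \left(- \frac{1}{4}\right) \left(-183\right) = \frac{183}{4}$)
$\frac{h{\left(-110,281 \right)}}{85883} = \frac{183}{4 \cdot 85883} = \frac{183}{4} \cdot \frac{1}{85883} = \frac{183}{343532}$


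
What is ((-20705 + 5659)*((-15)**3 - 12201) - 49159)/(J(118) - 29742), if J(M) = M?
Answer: -234307337/29624 ≈ -7909.4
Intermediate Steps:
((-20705 + 5659)*((-15)**3 - 12201) - 49159)/(J(118) - 29742) = ((-20705 + 5659)*((-15)**3 - 12201) - 49159)/(118 - 29742) = (-15046*(-3375 - 12201) - 49159)/(-29624) = (-15046*(-15576) - 49159)*(-1/29624) = (234356496 - 49159)*(-1/29624) = 234307337*(-1/29624) = -234307337/29624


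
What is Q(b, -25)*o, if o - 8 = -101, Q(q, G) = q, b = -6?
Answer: 558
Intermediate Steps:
o = -93 (o = 8 - 101 = -93)
Q(b, -25)*o = -6*(-93) = 558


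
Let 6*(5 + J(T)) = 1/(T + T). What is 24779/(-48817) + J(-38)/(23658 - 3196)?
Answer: -231316073065/455495415024 ≈ -0.50783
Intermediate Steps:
J(T) = -5 + 1/(12*T) (J(T) = -5 + 1/(6*(T + T)) = -5 + 1/(6*((2*T))) = -5 + (1/(2*T))/6 = -5 + 1/(12*T))
24779/(-48817) + J(-38)/(23658 - 3196) = 24779/(-48817) + (-5 + (1/12)/(-38))/(23658 - 3196) = 24779*(-1/48817) + (-5 + (1/12)*(-1/38))/20462 = -24779/48817 + (-5 - 1/456)*(1/20462) = -24779/48817 - 2281/456*1/20462 = -24779/48817 - 2281/9330672 = -231316073065/455495415024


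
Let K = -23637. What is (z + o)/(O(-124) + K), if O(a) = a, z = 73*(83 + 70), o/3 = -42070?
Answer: 115041/23761 ≈ 4.8416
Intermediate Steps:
o = -126210 (o = 3*(-42070) = -126210)
z = 11169 (z = 73*153 = 11169)
(z + o)/(O(-124) + K) = (11169 - 126210)/(-124 - 23637) = -115041/(-23761) = -115041*(-1/23761) = 115041/23761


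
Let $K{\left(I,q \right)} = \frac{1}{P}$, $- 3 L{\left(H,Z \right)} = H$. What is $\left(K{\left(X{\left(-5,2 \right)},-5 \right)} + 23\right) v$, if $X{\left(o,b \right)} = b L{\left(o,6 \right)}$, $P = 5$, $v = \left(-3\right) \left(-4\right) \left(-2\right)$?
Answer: $- \frac{2784}{5} \approx -556.8$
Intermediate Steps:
$L{\left(H,Z \right)} = - \frac{H}{3}$
$v = -24$ ($v = 12 \left(-2\right) = -24$)
$X{\left(o,b \right)} = - \frac{b o}{3}$ ($X{\left(o,b \right)} = b \left(- \frac{o}{3}\right) = - \frac{b o}{3}$)
$K{\left(I,q \right)} = \frac{1}{5}$
$\left(K{\left(X{\left(-5,2 \right)},-5 \right)} + 23\right) v = \left(\frac{1}{5} + 23\right) \left(-24\right) = \frac{116}{5} \left(-24\right) = - \frac{2784}{5}$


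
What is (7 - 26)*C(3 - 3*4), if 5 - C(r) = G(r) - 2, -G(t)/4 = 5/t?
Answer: -817/9 ≈ -90.778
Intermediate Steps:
G(t) = -20/t
C(r) = 7 + 20/r (C(r) = 5 - (-20/r - 2) = 5 - (-2 - 20/r) = 5 + (2 + 20/r) = 7 + 20/r)
(7 - 26)*C(3 - 3*4) = (7 - 26)*(7 + 20/(3 - 3*4)) = -19*(7 + 20/(3 - 12)) = -19*(7 + 20/(-9)) = -19*(7 + 20*(-⅑)) = -19*(7 - 20/9) = -19*43/9 = -817/9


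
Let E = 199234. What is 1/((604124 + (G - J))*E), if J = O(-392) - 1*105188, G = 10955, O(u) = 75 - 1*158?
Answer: 1/143518211900 ≈ 6.9678e-12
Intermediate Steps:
O(u) = -83 (O(u) = 75 - 158 = -83)
J = -105271 (J = -83 - 1*105188 = -83 - 105188 = -105271)
1/((604124 + (G - J))*E) = 1/((604124 + (10955 - 1*(-105271)))*199234) = (1/199234)/(604124 + (10955 + 105271)) = (1/199234)/(604124 + 116226) = (1/199234)/720350 = (1/720350)*(1/199234) = 1/143518211900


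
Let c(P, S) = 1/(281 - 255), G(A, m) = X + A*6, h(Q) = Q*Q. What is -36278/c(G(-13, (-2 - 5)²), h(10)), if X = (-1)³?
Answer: -943228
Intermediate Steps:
h(Q) = Q²
X = -1
G(A, m) = -1 + 6*A (G(A, m) = -1 + A*6 = -1 + 6*A)
c(P, S) = 1/26
-36278/c(G(-13, (-2 - 5)²), h(10)) = -36278/1/26 = -36278*26 = -943228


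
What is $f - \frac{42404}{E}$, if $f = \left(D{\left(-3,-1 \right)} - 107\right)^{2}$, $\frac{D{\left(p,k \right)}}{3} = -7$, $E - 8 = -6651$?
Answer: $\frac{108881316}{6643} \approx 16390.0$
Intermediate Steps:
$E = -6643$ ($E = 8 - 6651 = -6643$)
$D{\left(p,k \right)} = -21$ ($D{\left(p,k \right)} = 3 \left(-7\right) = -21$)
$f = 16384$ ($f = \left(-21 - 107\right)^{2} = \left(-128\right)^{2} = 16384$)
$f - \frac{42404}{E} = 16384 - \frac{42404}{-6643} = 16384 - - \frac{42404}{6643} = 16384 + \frac{42404}{6643} = \frac{108881316}{6643}$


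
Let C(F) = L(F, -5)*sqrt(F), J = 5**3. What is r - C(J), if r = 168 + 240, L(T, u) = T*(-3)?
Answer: 408 + 1875*sqrt(5) ≈ 4600.6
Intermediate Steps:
L(T, u) = -3*T
J = 125
C(F) = -3*F**(3/2) (C(F) = (-3*F)*sqrt(F) = -3*F**(3/2))
r = 408
r - C(J) = 408 - (-3)*125**(3/2) = 408 - (-3)*625*sqrt(5) = 408 - (-1875)*sqrt(5) = 408 + 1875*sqrt(5)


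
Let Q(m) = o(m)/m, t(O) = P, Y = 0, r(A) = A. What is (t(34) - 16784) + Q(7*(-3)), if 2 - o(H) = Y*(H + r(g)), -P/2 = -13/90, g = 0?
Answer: -5286899/315 ≈ -16784.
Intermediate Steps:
P = 13/45 (P = -(-26)/90 = -2*(-13/90) = 13/45 ≈ 0.28889)
t(O) = 13/45
o(H) = 2 (o(H) = 2 - 0*(H + 0) = 2 - 0*H = 2 - 1*0 = 2 + 0 = 2)
Q(m) = 2/m
(t(34) - 16784) + Q(7*(-3)) = (13/45 - 16784) + 2/((7*(-3))) = -755267/45 + 2/(-21) = -755267/45 + 2*(-1/21) = -755267/45 - 2/21 = -5286899/315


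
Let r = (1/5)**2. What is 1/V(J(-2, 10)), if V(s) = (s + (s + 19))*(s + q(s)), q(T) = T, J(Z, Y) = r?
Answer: 625/954 ≈ 0.65514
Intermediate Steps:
r = 1/25 (r = (1*(1/5))**2 = (1/5)**2 = 1/25 ≈ 0.040000)
J(Z, Y) = 1/25
V(s) = 2*s*(19 + 2*s) (V(s) = (s + (s + 19))*(s + s) = (s + (19 + s))*(2*s) = (19 + 2*s)*(2*s) = 2*s*(19 + 2*s))
1/V(J(-2, 10)) = 1/(2*(1/25)*(19 + 2*(1/25))) = 1/(2*(1/25)*(19 + 2/25)) = 1/(2*(1/25)*(477/25)) = 1/(954/625) = 625/954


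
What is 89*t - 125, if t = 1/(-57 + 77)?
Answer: -2411/20 ≈ -120.55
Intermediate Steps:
t = 1/20 ≈ 0.050000
89*t - 125 = 89*(1/20) - 125 = 89/20 - 125 = -2411/20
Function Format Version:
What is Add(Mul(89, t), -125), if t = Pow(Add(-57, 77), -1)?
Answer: Rational(-2411, 20) ≈ -120.55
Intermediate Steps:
t = Rational(1, 20) (t = Pow(20, -1) = Rational(1, 20) ≈ 0.050000)
Add(Mul(89, t), -125) = Add(Mul(89, Rational(1, 20)), -125) = Add(Rational(89, 20), -125) = Rational(-2411, 20)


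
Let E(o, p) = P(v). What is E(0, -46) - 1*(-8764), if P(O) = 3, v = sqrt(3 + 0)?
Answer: 8767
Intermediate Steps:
v = sqrt(3) ≈ 1.7320
E(o, p) = 3
E(0, -46) - 1*(-8764) = 3 - 1*(-8764) = 3 + 8764 = 8767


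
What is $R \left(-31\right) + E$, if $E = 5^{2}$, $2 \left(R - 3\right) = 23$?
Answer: $- \frac{849}{2} \approx -424.5$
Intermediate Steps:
$R = \frac{29}{2}$ ($R = 3 + \frac{1}{2} \cdot 23 = 3 + \frac{23}{2} = \frac{29}{2} \approx 14.5$)
$E = 25$
$R \left(-31\right) + E = \frac{29}{2} \left(-31\right) + 25 = - \frac{899}{2} + 25 = - \frac{849}{2}$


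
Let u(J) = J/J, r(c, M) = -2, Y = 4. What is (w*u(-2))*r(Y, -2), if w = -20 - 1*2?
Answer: 44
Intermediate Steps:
u(J) = 1
w = -22 (w = -20 - 2 = -22)
(w*u(-2))*r(Y, -2) = -22*1*(-2) = -22*(-2) = 44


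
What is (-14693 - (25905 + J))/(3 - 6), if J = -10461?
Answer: 30137/3 ≈ 10046.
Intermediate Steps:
(-14693 - (25905 + J))/(3 - 6) = (-14693 - (25905 - 10461))/(3 - 6) = (-14693 - 1*15444)/(-3) = -(-14693 - 15444)/3 = -1/3*(-30137) = 30137/3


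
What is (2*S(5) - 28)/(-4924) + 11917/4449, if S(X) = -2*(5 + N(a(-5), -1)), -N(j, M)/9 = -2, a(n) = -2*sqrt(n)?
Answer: 14803297/5476719 ≈ 2.7029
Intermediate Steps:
N(j, M) = 18 (N(j, M) = -9*(-2) = 18)
S(X) = -46 (S(X) = -2*(5 + 18) = -2*23 = -46)
(2*S(5) - 28)/(-4924) + 11917/4449 = (2*(-46) - 28)/(-4924) + 11917/4449 = (-92 - 28)*(-1/4924) + 11917*(1/4449) = -120*(-1/4924) + 11917/4449 = 30/1231 + 11917/4449 = 14803297/5476719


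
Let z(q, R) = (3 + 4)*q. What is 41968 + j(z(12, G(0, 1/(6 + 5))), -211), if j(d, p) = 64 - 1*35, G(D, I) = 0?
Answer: 41997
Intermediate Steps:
z(q, R) = 7*q
j(d, p) = 29 (j(d, p) = 64 - 35 = 29)
41968 + j(z(12, G(0, 1/(6 + 5))), -211) = 41968 + 29 = 41997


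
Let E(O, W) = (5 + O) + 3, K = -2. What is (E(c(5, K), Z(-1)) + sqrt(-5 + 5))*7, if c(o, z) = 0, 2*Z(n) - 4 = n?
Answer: 56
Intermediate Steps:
Z(n) = 2 + n/2
E(O, W) = 8 + O
(E(c(5, K), Z(-1)) + sqrt(-5 + 5))*7 = ((8 + 0) + sqrt(-5 + 5))*7 = (8 + sqrt(0))*7 = (8 + 0)*7 = 8*7 = 56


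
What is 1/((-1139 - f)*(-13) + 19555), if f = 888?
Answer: 1/45906 ≈ 2.1784e-5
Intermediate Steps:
1/((-1139 - f)*(-13) + 19555) = 1/((-1139 - 1*888)*(-13) + 19555) = 1/((-1139 - 888)*(-13) + 19555) = 1/(-2027*(-13) + 19555) = 1/(26351 + 19555) = 1/45906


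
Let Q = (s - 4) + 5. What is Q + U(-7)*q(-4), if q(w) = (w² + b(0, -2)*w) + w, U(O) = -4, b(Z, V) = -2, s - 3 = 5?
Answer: -71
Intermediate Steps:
s = 8 (s = 3 + 5 = 8)
Q = 9 (Q = (8 - 4) + 5 = 4 + 5 = 9)
q(w) = w² - w (q(w) = (w² - 2*w) + w = w² - w)
Q + U(-7)*q(-4) = 9 - (-16)*(-1 - 4) = 9 - (-16)*(-5) = 9 - 4*20 = 9 - 80 = -71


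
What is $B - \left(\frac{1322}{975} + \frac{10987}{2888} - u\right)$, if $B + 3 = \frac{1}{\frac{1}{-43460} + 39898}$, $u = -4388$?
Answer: $- \frac{1651097856611635063}{375577269311400} \approx -4396.2$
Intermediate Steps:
$B = - \frac{5201857777}{1733967079}$ ($B = -3 + \frac{1}{\frac{1}{-43460} + 39898} = -3 + \frac{1}{- \frac{1}{43460} + 39898} = -3 + \frac{1}{\frac{1733967079}{43460}} = -3 + \frac{43460}{1733967079} = - \frac{5201857777}{1733967079} \approx -3.0$)
$B - \left(\frac{1322}{975} + \frac{10987}{2888} - u\right) = - \frac{5201857777}{1733967079} - \left(4388 + \frac{1322}{975} + \frac{10987}{2888}\right) = - \frac{5201857777}{1733967079} - \frac{12370260661}{2815800} = - \frac{1651097856611635063}{375577269311400}$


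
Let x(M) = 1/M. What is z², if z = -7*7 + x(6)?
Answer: 85849/36 ≈ 2384.7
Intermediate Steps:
x(M) = 1/M
z = -293/6 (z = -7*7 + 1/6 = -49 + ⅙ = -293/6 ≈ -48.833)
z² = (-293/6)² = 85849/36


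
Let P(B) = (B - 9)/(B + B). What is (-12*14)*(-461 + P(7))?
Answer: 77472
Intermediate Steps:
P(B) = (-9 + B)/(2*B) (P(B) = (-9 + B)/((2*B)) = (-9 + B)*(1/(2*B)) = (-9 + B)/(2*B))
(-12*14)*(-461 + P(7)) = (-12*14)*(-461 + (½)*(-9 + 7)/7) = -168*(-461 + (½)*(⅐)*(-2)) = -168*(-461 - ⅐) = -168*(-3228/7) = 77472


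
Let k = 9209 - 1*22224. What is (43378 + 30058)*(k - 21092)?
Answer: -2504681652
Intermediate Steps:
k = -13015 (k = 9209 - 22224 = -13015)
(43378 + 30058)*(k - 21092) = (43378 + 30058)*(-13015 - 21092) = 73436*(-34107) = -2504681652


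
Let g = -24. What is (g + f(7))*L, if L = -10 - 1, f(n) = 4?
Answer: 220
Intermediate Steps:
L = -11
(g + f(7))*L = (-24 + 4)*(-11) = -20*(-11) = 220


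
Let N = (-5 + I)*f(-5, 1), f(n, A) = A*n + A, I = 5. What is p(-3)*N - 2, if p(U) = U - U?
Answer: -2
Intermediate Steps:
f(n, A) = A + A*n
p(U) = 0
N = 0 (N = (-5 + 5)*(1*(1 - 5)) = 0*(1*(-4)) = 0*(-4) = 0)
p(-3)*N - 2 = 0*0 - 2 = 0 - 2 = -2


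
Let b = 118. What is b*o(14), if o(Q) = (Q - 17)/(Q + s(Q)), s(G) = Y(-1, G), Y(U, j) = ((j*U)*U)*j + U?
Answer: -354/209 ≈ -1.6938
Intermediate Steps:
Y(U, j) = U + U²*j² (Y(U, j) = ((U*j)*U)*j + U = (j*U²)*j + U = U²*j² + U = U + U²*j²)
s(G) = -1 + G² (s(G) = -(1 - G²) = -1 + G²)
o(Q) = (-17 + Q)/(-1 + Q + Q²) (o(Q) = (Q - 17)/(Q + (-1 + Q²)) = (-17 + Q)/(-1 + Q + Q²))
b*o(14) = 118*((-17 + 14)/(-1 + 14 + 14²)) = 118*(-3/(-1 + 14 + 196)) = 118*(-3/209) = -354/209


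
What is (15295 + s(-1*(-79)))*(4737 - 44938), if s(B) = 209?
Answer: -623276304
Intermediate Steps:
(15295 + s(-1*(-79)))*(4737 - 44938) = (15295 + 209)*(4737 - 44938) = 15504*(-40201) = -623276304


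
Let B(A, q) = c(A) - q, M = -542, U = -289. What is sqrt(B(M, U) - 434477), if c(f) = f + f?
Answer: 2*I*sqrt(108818) ≈ 659.75*I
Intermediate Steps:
c(f) = 2*f
B(A, q) = -q + 2*A (B(A, q) = 2*A - q = -q + 2*A)
sqrt(B(M, U) - 434477) = sqrt((-1*(-289) + 2*(-542)) - 434477) = sqrt((289 - 1084) - 434477) = sqrt(-795 - 434477) = sqrt(-435272) = 2*I*sqrt(108818)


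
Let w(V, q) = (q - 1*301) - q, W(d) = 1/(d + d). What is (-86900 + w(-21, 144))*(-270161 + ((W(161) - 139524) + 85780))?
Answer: 9094838362209/322 ≈ 2.8245e+10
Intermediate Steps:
W(d) = 1/(2*d)
w(V, q) = -301 (w(V, q) = (q - 301) - q = (-301 + q) - q = -301)
(-86900 + w(-21, 144))*(-270161 + ((W(161) - 139524) + 85780)) = (-86900 - 301)*(-270161 + (((½)/161 - 139524) + 85780)) = -87201*(-270161 + (((½)*(1/161) - 139524) + 85780)) = -87201*(-270161 + ((1/322 - 139524) + 85780)) = -87201*(-270161 + (-44926727/322 + 85780)) = -87201*(-270161 - 17305567/322) = -87201*(-104297409/322) = 9094838362209/322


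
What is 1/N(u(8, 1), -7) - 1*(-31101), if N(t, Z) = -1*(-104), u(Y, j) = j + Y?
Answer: 3234505/104 ≈ 31101.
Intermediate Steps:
u(Y, j) = Y + j
N(t, Z) = 104
1/N(u(8, 1), -7) - 1*(-31101) = 1/104 - 1*(-31101) = 1/104 + 31101 = 3234505/104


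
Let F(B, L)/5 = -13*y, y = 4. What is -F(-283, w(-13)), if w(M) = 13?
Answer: 260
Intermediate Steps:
F(B, L) = -260 (F(B, L) = 5*(-13*4) = 5*(-52) = -260)
-F(-283, w(-13)) = -1*(-260) = 260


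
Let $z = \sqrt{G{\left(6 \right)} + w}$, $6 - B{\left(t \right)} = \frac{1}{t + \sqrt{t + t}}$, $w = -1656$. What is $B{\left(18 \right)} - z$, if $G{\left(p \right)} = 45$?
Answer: $\frac{143}{24} - 3 i \sqrt{179} \approx 5.9583 - 40.137 i$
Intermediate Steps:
$B{\left(t \right)} = 6 - \frac{1}{t + \sqrt{2} \sqrt{t}}$ ($B{\left(t \right)} = 6 - \frac{1}{t + \sqrt{t + t}} = 6 - \frac{1}{t + \sqrt{2 t}} = 6 - \frac{1}{t + \sqrt{2} \sqrt{t}}$)
$z = 3 i \sqrt{179}$ ($z = \sqrt{45 - 1656} = \sqrt{-1611} = 3 i \sqrt{179} \approx 40.137 i$)
$B{\left(18 \right)} - z = \frac{-1 + 6 \cdot 18 + 6 \sqrt{2} \sqrt{18}}{18 + \sqrt{2} \sqrt{18}} - 3 i \sqrt{179} = \frac{-1 + 108 + 6 \sqrt{2} \cdot 3 \sqrt{2}}{18 + \sqrt{2} \cdot 3 \sqrt{2}} - 3 i \sqrt{179} = \frac{-1 + 108 + 36}{18 + 6} - 3 i \sqrt{179} = \frac{1}{24} \cdot 143 - 3 i \sqrt{179} = \frac{143}{24} - 3 i \sqrt{179}$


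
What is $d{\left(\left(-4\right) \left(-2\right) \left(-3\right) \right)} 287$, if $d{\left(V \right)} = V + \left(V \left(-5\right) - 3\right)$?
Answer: $26691$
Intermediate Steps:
$d{\left(V \right)} = -3 - 4 V$ ($d{\left(V \right)} = V - \left(3 + 5 V\right) = -3 - 4 V$)
$d{\left(\left(-4\right) \left(-2\right) \left(-3\right) \right)} 287 = \left(-3 - 4 \left(-4\right) \left(-2\right) \left(-3\right)\right) 287 = \left(-3 - 4 \cdot 8 \left(-3\right)\right) 287 = \left(-3 - -96\right) 287 = \left(-3 + 96\right) 287 = 93 \cdot 287 = 26691$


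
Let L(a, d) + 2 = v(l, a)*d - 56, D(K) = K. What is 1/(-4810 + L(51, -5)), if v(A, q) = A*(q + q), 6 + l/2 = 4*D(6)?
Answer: -1/23228 ≈ -4.3051e-5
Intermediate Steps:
l = 36 (l = -12 + 2*(4*6) = -12 + 2*24 = -12 + 48 = 36)
v(A, q) = 2*A*q (v(A, q) = A*(2*q) = 2*A*q)
L(a, d) = -58 + 72*a*d (L(a, d) = -2 + ((2*36*a)*d - 56) = -2 + ((72*a)*d - 56) = -2 + (72*a*d - 56) = -2 + (-56 + 72*a*d) = -58 + 72*a*d)
1/(-4810 + L(51, -5)) = 1/(-4810 + (-58 + 72*51*(-5))) = 1/(-4810 + (-58 - 18360)) = 1/(-4810 - 18418) = 1/(-23228) = -1/23228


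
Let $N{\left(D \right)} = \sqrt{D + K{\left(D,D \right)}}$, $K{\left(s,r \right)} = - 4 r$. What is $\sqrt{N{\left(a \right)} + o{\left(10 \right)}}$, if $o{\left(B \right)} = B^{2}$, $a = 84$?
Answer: $\sqrt{100 + 6 i \sqrt{7}} \approx 10.031 + 0.79125 i$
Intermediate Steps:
$N{\left(D \right)} = \sqrt{3} \sqrt{- D}$ ($N{\left(D \right)} = \sqrt{D - 4 D} = \sqrt{- 3 D} = \sqrt{3} \sqrt{- D}$)
$\sqrt{N{\left(a \right)} + o{\left(10 \right)}} = \sqrt{\sqrt{3} \sqrt{\left(-1\right) 84} + 10^{2}} = \sqrt{\sqrt{3} \sqrt{-84} + 100} = \sqrt{\sqrt{3} \cdot 2 i \sqrt{21} + 100} = \sqrt{6 i \sqrt{7} + 100} = \sqrt{100 + 6 i \sqrt{7}}$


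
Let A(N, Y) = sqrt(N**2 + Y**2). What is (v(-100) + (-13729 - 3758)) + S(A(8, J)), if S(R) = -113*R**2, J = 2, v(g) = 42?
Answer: -25129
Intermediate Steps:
(v(-100) + (-13729 - 3758)) + S(A(8, J)) = (42 + (-13729 - 3758)) - 113*(sqrt(8**2 + 2**2))**2 = (42 - 17487) - 113*(sqrt(64 + 4))**2 = -17445 - 113*(sqrt(68))**2 = -17445 - 113*(2*sqrt(17))**2 = -17445 - 113*68 = -17445 - 7684 = -25129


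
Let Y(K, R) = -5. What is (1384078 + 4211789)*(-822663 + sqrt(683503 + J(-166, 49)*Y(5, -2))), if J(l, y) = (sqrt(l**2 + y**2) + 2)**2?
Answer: -4603512733821 + 5595867*sqrt(533698 - 20*sqrt(29957)) ≈ -4.5994e+12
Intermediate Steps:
J(l, y) = (2 + sqrt(l**2 + y**2))**2
(1384078 + 4211789)*(-822663 + sqrt(683503 + J(-166, 49)*Y(5, -2))) = (1384078 + 4211789)*(-822663 + sqrt(683503 + (2 + sqrt((-166)**2 + 49**2))**2*(-5))) = 5595867*(-822663 + sqrt(683503 + (2 + sqrt(27556 + 2401))**2*(-5))) = 5595867*(-822663 + sqrt(683503 + (2 + sqrt(29957))**2*(-5))) = 5595867*(-822663 + sqrt(683503 - 5*(2 + sqrt(29957))**2)) = -4603512733821 + 5595867*sqrt(683503 - 5*(2 + sqrt(29957))**2)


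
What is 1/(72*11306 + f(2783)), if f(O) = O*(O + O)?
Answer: 1/16304210 ≈ 6.1334e-8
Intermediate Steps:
f(O) = 2*O² (f(O) = O*(2*O) = 2*O²)
1/(72*11306 + f(2783)) = 1/(72*11306 + 2*2783²) = 1/(814032 + 2*7745089) = 1/(814032 + 15490178) = 1/16304210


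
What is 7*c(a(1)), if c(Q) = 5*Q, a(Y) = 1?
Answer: 35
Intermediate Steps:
7*c(a(1)) = 7*(5*1) = 7*5 = 35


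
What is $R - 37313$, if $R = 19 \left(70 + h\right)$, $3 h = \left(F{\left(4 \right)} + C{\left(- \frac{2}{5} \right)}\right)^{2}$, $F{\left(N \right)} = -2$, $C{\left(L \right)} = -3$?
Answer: $- \frac{107474}{3} \approx -35825.0$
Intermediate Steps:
$h = \frac{25}{3}$ ($h = \frac{\left(-2 - 3\right)^{2}}{3} = \frac{\left(-5\right)^{2}}{3} = \frac{1}{3} \cdot 25 = \frac{25}{3} \approx 8.3333$)
$R = \frac{4465}{3}$ ($R = 19 \left(70 + \frac{25}{3}\right) = 19 \cdot \frac{235}{3} = \frac{4465}{3} \approx 1488.3$)
$R - 37313 = \frac{4465}{3} - 37313 = - \frac{107474}{3}$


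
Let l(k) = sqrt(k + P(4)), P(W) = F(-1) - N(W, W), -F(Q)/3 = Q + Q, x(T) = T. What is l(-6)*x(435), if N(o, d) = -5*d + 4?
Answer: 1740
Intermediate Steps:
F(Q) = -6*Q (F(Q) = -3*(Q + Q) = -6*Q)
N(o, d) = 4 - 5*d
P(W) = 2 + 5*W (P(W) = -6*(-1) - (4 - 5*W) = 6 + (-4 + 5*W) = 2 + 5*W)
l(k) = sqrt(22 + k) (l(k) = sqrt(k + (2 + 5*4)) = sqrt(k + (2 + 20)) = sqrt(k + 22) = sqrt(22 + k))
l(-6)*x(435) = sqrt(22 - 6)*435 = sqrt(16)*435 = 4*435 = 1740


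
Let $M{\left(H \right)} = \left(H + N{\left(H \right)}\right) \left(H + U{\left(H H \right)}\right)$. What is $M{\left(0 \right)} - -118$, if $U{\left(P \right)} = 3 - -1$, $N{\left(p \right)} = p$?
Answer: $118$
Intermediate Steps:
$U{\left(P \right)} = 4$ ($U{\left(P \right)} = 3 + 1 = 4$)
$M{\left(H \right)} = 2 H \left(4 + H\right)$ ($M{\left(H \right)} = \left(H + H\right) \left(H + 4\right) = 2 H \left(4 + H\right)$)
$M{\left(0 \right)} - -118 = 2 \cdot 0 \left(4 + 0\right) - -118 = 2 \cdot 0 \cdot 4 + 118 = 0 + 118 = 118$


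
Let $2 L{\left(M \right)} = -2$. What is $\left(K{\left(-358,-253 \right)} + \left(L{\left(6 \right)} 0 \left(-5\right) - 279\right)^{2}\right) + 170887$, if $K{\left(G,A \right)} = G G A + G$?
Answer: $-32177122$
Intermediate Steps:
$L{\left(M \right)} = -1$ ($L{\left(M \right)} = \frac{1}{2} \left(-2\right) = -1$)
$K{\left(G,A \right)} = G + A G^{2}$ ($K{\left(G,A \right)} = G^{2} A + G = A G^{2} + G = G + A G^{2}$)
$\left(K{\left(-358,-253 \right)} + \left(L{\left(6 \right)} 0 \left(-5\right) - 279\right)^{2}\right) + 170887 = \left(- 358 \left(1 - -90574\right) + \left(\left(-1\right) 0 \left(-5\right) - 279\right)^{2}\right) + 170887 = \left(- 358 \left(1 + 90574\right) + \left(0 \left(-5\right) - 279\right)^{2}\right) + 170887 = \left(\left(-358\right) 90575 + \left(0 - 279\right)^{2}\right) + 170887 = \left(-32425850 + \left(-279\right)^{2}\right) + 170887 = \left(-32425850 + 77841\right) + 170887 = -32348009 + 170887 = -32177122$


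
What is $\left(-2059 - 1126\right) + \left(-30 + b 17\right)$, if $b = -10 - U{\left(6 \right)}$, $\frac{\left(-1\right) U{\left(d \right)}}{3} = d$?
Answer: $-3079$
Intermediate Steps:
$U{\left(d \right)} = - 3 d$
$b = 8$ ($b = -10 - \left(-3\right) 6 = -10 - -18 = -10 + 18 = 8$)
$\left(-2059 - 1126\right) + \left(-30 + b 17\right) = \left(-2059 - 1126\right) + \left(-30 + 8 \cdot 17\right) = -3185 + \left(-30 + 136\right) = -3185 + 106 = -3079$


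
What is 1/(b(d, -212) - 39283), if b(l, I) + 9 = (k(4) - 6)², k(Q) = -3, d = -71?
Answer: -1/39211 ≈ -2.5503e-5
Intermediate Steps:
b(l, I) = 72 (b(l, I) = -9 + (-3 - 6)² = -9 + (-9)² = -9 + 81 = 72)
1/(b(d, -212) - 39283) = 1/(72 - 39283) = 1/(-39211) = -1/39211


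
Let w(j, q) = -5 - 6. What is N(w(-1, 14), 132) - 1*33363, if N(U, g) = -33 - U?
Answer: -33385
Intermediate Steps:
w(j, q) = -11
N(w(-1, 14), 132) - 1*33363 = (-33 - 1*(-11)) - 1*33363 = (-33 + 11) - 33363 = -22 - 33363 = -33385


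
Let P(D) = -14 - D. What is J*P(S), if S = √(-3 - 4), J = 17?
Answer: -238 - 17*I*√7 ≈ -238.0 - 44.978*I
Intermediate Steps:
S = I*√7 (S = √(-7) = I*√7 ≈ 2.6458*I)
J*P(S) = 17*(-14 - I*√7) = -238 - 17*I*√7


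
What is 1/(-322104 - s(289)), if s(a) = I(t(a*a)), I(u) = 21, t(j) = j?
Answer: -1/322125 ≈ -3.1044e-6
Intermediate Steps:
s(a) = 21
1/(-322104 - s(289)) = 1/(-322104 - 1*21) = 1/(-322104 - 21) = 1/(-322125) = -1/322125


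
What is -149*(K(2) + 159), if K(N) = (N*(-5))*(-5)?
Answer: -31141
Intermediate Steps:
K(N) = 25*N (K(N) = -5*N*(-5) = 25*N)
-149*(K(2) + 159) = -149*(25*2 + 159) = -149*(50 + 159) = -149*209 = -31141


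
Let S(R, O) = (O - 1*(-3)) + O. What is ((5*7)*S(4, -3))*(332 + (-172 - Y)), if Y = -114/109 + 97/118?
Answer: -216383895/12862 ≈ -16824.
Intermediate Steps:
S(R, O) = 3 + 2*O (S(R, O) = (O + 3) + O = (3 + O) + O = 3 + 2*O)
Y = -2879/12862 (Y = -114*1/109 + 97*(1/118) = -114/109 + 97/118 = -2879/12862 ≈ -0.22384)
((5*7)*S(4, -3))*(332 + (-172 - Y)) = ((5*7)*(3 + 2*(-3)))*(332 + (-172 - 1*(-2879/12862))) = (35*(3 - 6))*(332 + (-172 + 2879/12862)) = (35*(-3))*(332 - 2209385/12862) = -105*2060799/12862 = -216383895/12862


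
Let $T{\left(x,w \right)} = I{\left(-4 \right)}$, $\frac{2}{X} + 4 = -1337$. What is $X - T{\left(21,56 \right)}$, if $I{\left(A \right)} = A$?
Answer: $\frac{5362}{1341} \approx 3.9985$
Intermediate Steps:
$X = - \frac{2}{1341}$ ($X = \frac{2}{-4 - 1337} = \frac{2}{-1341} = 2 \left(- \frac{1}{1341}\right) = - \frac{2}{1341} \approx -0.0014914$)
$T{\left(x,w \right)} = -4$
$X - T{\left(21,56 \right)} = - \frac{2}{1341} - -4 = - \frac{2}{1341} + 4 = \frac{5362}{1341}$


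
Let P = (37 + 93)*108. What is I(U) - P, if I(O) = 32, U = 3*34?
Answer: -14008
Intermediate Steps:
U = 102
P = 14040 (P = 130*108 = 14040)
I(U) - P = 32 - 1*14040 = 32 - 14040 = -14008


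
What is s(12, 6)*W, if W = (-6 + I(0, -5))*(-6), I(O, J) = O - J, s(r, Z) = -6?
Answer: -36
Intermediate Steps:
W = 6 (W = (-6 + (0 - 1*(-5)))*(-6) = (-6 + (0 + 5))*(-6) = (-6 + 5)*(-6) = -1*(-6) = 6)
s(12, 6)*W = -6*6 = -36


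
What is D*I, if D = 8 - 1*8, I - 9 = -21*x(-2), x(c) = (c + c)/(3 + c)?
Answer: 0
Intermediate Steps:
x(c) = 2*c/(3 + c) (x(c) = (2*c)/(3 + c) = 2*c/(3 + c))
I = 93 (I = 9 - 42*(-2)/(3 - 2) = 9 - 42*(-2)/1 = 9 - 42*(-2) = 9 - 21*(-4) = 9 + 84 = 93)
D = 0 (D = 8 - 8 = 0)
D*I = 0*93 = 0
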